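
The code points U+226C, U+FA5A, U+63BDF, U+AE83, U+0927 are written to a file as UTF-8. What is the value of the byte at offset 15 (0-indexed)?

0xA7

U+226C → 3-byte form E2 89 AC at offsets 0–2.
U+FA5A → 3-byte form EF A9 9A at offsets 3–5.
U+63BDF → 4-byte form F1 A3 AF 9F at offsets 6–9.
U+AE83 → 3-byte form EA BA 83 at offsets 10–12.
U+0927 → 3-byte form E0 A4 A7 at offsets 13–15.
Offset 15 falls in char 5's range; it's byte 3 of E0 A4 A7 = 0xA7.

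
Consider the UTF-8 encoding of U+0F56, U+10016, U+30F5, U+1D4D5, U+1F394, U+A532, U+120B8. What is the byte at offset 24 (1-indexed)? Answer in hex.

0x82

1-indexed offset 24 is 0-indexed offset 23.
U+0F56 → 3-byte form E0 BD 96 at offsets 0–2.
U+10016 → 4-byte form F0 90 80 96 at offsets 3–6.
U+30F5 → 3-byte form E3 83 B5 at offsets 7–9.
U+1D4D5 → 4-byte form F0 9D 93 95 at offsets 10–13.
U+1F394 → 4-byte form F0 9F 8E 94 at offsets 14–17.
U+A532 → 3-byte form EA 94 B2 at offsets 18–20.
U+120B8 → 4-byte form F0 92 82 B8 at offsets 21–24.
Offset 23 falls in char 7's range; it's byte 3 of F0 92 82 B8 = 0x82.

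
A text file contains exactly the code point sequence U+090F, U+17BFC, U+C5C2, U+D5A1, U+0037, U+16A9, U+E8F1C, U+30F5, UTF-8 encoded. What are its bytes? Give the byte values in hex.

E0 A4 8F F0 97 AF BC EC 97 82 ED 96 A1 37 E1 9A A9 F3 A8 BC 9C E3 83 B5

U+090F: 3-byte form → E0 A4 8F.
U+17BFC: 4-byte form → F0 97 AF BC.
U+C5C2: 3-byte form → EC 97 82.
U+D5A1: 3-byte form → ED 96 A1.
U+0037: 1-byte form → 37.
U+16A9: 3-byte form → E1 9A A9.
U+E8F1C: 4-byte form → F3 A8 BC 9C.
U+30F5: 3-byte form → E3 83 B5.
Concatenated (24 bytes): E0 A4 8F F0 97 AF BC EC 97 82 ED 96 A1 37 E1 9A A9 F3 A8 BC 9C E3 83 B5.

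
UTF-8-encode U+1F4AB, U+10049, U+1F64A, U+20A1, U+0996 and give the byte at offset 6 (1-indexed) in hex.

1-indexed offset 6 is 0-indexed offset 5.
U+1F4AB → 4-byte form F0 9F 92 AB at offsets 0–3.
U+10049 → 4-byte form F0 90 81 89 at offsets 4–7.
Offset 5 falls in char 2's range; it's byte 2 of F0 90 81 89 = 0x90.

0x90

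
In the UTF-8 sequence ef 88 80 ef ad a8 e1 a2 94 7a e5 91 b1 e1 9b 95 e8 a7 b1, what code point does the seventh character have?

U+89F1

Offset 0: leading byte 0xEF = 11101111 → 3-byte char #1 = EF 88 80.
Offset 3: leading byte 0xEF = 11101111 → 3-byte char #2 = EF AD A8.
Offset 6: leading byte 0xE1 = 11100001 → 3-byte char #3 = E1 A2 94.
Offset 9: leading byte 0x7A = 01111010 → 1-byte char #4 = 7A.
Offset 10: leading byte 0xE5 = 11100101 → 3-byte char #5 = E5 91 B1.
Offset 13: leading byte 0xE1 = 11100001 → 3-byte char #6 = E1 9B 95.
Offset 16: leading byte 0xE8 = 11101000 → 3-byte char #7 = E8 A7 B1.
Leading byte 0xE8 = 11101000 matches 1110xxxx → 3-byte sequence.
Byte 1: 0xE8 = 11101000, payload 1000 (4 bits).
Byte 2: 0xA7 = 10100111 (10xxxxxx ✓), payload 100111.
Byte 3: 0xB1 = 10110001 (10xxxxxx ✓), payload 110001.
Concatenate: 1000100111110001 = 0x89F1 (16 bits → U+89F1).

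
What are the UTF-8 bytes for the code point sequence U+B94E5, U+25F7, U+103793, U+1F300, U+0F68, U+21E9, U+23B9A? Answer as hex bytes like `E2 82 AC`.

U+B94E5: 4-byte form → F2 B9 93 A5.
U+25F7: 3-byte form → E2 97 B7.
U+103793: 4-byte form → F4 83 9E 93.
U+1F300: 4-byte form → F0 9F 8C 80.
U+0F68: 3-byte form → E0 BD A8.
U+21E9: 3-byte form → E2 87 A9.
U+23B9A: 4-byte form → F0 A3 AE 9A.
Concatenated (25 bytes): F2 B9 93 A5 E2 97 B7 F4 83 9E 93 F0 9F 8C 80 E0 BD A8 E2 87 A9 F0 A3 AE 9A.

F2 B9 93 A5 E2 97 B7 F4 83 9E 93 F0 9F 8C 80 E0 BD A8 E2 87 A9 F0 A3 AE 9A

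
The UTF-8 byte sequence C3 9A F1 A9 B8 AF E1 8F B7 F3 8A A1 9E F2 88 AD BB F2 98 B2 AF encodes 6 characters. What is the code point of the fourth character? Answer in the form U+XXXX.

Offset 0: leading byte 0xC3 = 11000011 → 2-byte char #1 = C3 9A.
Offset 2: leading byte 0xF1 = 11110001 → 4-byte char #2 = F1 A9 B8 AF.
Offset 6: leading byte 0xE1 = 11100001 → 3-byte char #3 = E1 8F B7.
Offset 9: leading byte 0xF3 = 11110011 → 4-byte char #4 = F3 8A A1 9E.
Leading byte 0xF3 = 11110011 matches 11110xxx → 4-byte sequence.
Byte 1: 0xF3 = 11110011, payload 011 (3 bits).
Byte 2: 0x8A = 10001010 (10xxxxxx ✓), payload 001010.
Byte 3: 0xA1 = 10100001 (10xxxxxx ✓), payload 100001.
Byte 4: 0x9E = 10011110 (10xxxxxx ✓), payload 011110.
Concatenate: 011001010100001011110 = 0xCA85E (21 bits → U+CA85E).

U+CA85E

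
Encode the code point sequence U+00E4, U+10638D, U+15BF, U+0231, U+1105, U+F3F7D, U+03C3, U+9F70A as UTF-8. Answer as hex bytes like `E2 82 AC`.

C3 A4 F4 86 8E 8D E1 96 BF C8 B1 E1 84 85 F3 B3 BD BD CF 83 F2 9F 9C 8A

U+00E4: 2-byte form → C3 A4.
U+10638D: 4-byte form → F4 86 8E 8D.
U+15BF: 3-byte form → E1 96 BF.
U+0231: 2-byte form → C8 B1.
U+1105: 3-byte form → E1 84 85.
U+F3F7D: 4-byte form → F3 B3 BD BD.
U+03C3: 2-byte form → CF 83.
U+9F70A: 4-byte form → F2 9F 9C 8A.
Concatenated (24 bytes): C3 A4 F4 86 8E 8D E1 96 BF C8 B1 E1 84 85 F3 B3 BD BD CF 83 F2 9F 9C 8A.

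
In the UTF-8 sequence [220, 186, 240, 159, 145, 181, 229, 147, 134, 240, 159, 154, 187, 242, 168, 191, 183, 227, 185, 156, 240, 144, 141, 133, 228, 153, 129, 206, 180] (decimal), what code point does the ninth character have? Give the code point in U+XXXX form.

Offset 0: leading byte 0xDC = 11011100 → 2-byte char #1 = DC BA.
Offset 2: leading byte 0xF0 = 11110000 → 4-byte char #2 = F0 9F 91 B5.
Offset 6: leading byte 0xE5 = 11100101 → 3-byte char #3 = E5 93 86.
Offset 9: leading byte 0xF0 = 11110000 → 4-byte char #4 = F0 9F 9A BB.
Offset 13: leading byte 0xF2 = 11110010 → 4-byte char #5 = F2 A8 BF B7.
Offset 17: leading byte 0xE3 = 11100011 → 3-byte char #6 = E3 B9 9C.
Offset 20: leading byte 0xF0 = 11110000 → 4-byte char #7 = F0 90 8D 85.
Offset 24: leading byte 0xE4 = 11100100 → 3-byte char #8 = E4 99 81.
Offset 27: leading byte 0xCE = 11001110 → 2-byte char #9 = CE B4.
Leading byte 0xCE = 11001110 matches 110xxxxx → 2-byte sequence.
Byte 1: 0xCE = 11001110, payload 01110 (5 bits).
Byte 2: 0xB4 = 10110100 (10xxxxxx ✓), payload 110100.
Concatenate: 01110110100 = 0x3B4 (11 bits → U+03B4).

U+03B4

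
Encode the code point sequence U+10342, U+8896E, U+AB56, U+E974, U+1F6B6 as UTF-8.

F0 90 8D 82 F2 88 A5 AE EA AD 96 EE A5 B4 F0 9F 9A B6

U+10342: 4-byte form → F0 90 8D 82.
U+8896E: 4-byte form → F2 88 A5 AE.
U+AB56: 3-byte form → EA AD 96.
U+E974: 3-byte form → EE A5 B4.
U+1F6B6: 4-byte form → F0 9F 9A B6.
Concatenated (18 bytes): F0 90 8D 82 F2 88 A5 AE EA AD 96 EE A5 B4 F0 9F 9A B6.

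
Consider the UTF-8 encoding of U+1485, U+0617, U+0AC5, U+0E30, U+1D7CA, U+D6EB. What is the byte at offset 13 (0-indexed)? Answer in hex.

0x9F

U+1485 → 3-byte form E1 92 85 at offsets 0–2.
U+0617 → 2-byte form D8 97 at offsets 3–4.
U+0AC5 → 3-byte form E0 AB 85 at offsets 5–7.
U+0E30 → 3-byte form E0 B8 B0 at offsets 8–10.
U+1D7CA → 4-byte form F0 9D 9F 8A at offsets 11–14.
Offset 13 falls in char 5's range; it's byte 3 of F0 9D 9F 8A = 0x9F.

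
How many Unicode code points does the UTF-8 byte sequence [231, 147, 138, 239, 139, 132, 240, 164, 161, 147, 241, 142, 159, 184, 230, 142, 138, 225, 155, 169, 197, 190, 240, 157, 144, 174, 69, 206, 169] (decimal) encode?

10

Byte at offset 0: 0xE7 = 11100111 → 3-byte char (#1). Advance 3.
Byte at offset 3: 0xEF = 11101111 → 3-byte char (#2). Advance 3.
Byte at offset 6: 0xF0 = 11110000 → 4-byte char (#3). Advance 4.
Byte at offset 10: 0xF1 = 11110001 → 4-byte char (#4). Advance 4.
Byte at offset 14: 0xE6 = 11100110 → 3-byte char (#5). Advance 3.
Byte at offset 17: 0xE1 = 11100001 → 3-byte char (#6). Advance 3.
Byte at offset 20: 0xC5 = 11000101 → 2-byte char (#7). Advance 2.
Byte at offset 22: 0xF0 = 11110000 → 4-byte char (#8). Advance 4.
Byte at offset 26: 0x45 = 01000101 → 1-byte char (#9). Advance 1.
Byte at offset 27: 0xCE = 11001110 → 2-byte char (#10). Advance 2.
Reached end at offset 29 after 10 code points.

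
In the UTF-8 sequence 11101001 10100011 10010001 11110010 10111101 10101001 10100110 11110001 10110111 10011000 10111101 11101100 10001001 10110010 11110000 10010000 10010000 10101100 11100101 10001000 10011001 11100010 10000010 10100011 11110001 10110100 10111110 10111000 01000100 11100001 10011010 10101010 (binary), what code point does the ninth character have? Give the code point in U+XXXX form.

U+0044

Offset 0: leading byte 0xE9 = 11101001 → 3-byte char #1 = E9 A3 91.
Offset 3: leading byte 0xF2 = 11110010 → 4-byte char #2 = F2 BD A9 A6.
Offset 7: leading byte 0xF1 = 11110001 → 4-byte char #3 = F1 B7 98 BD.
Offset 11: leading byte 0xEC = 11101100 → 3-byte char #4 = EC 89 B2.
Offset 14: leading byte 0xF0 = 11110000 → 4-byte char #5 = F0 90 90 AC.
Offset 18: leading byte 0xE5 = 11100101 → 3-byte char #6 = E5 88 99.
Offset 21: leading byte 0xE2 = 11100010 → 3-byte char #7 = E2 82 A3.
Offset 24: leading byte 0xF1 = 11110001 → 4-byte char #8 = F1 B4 BE B8.
Offset 28: leading byte 0x44 = 01000100 → 1-byte char #9 = 44.
Leading byte 0x44 = 01000100 matches 0xxxxxxx → 1-byte sequence.
Byte 1: 0x44 = 01000100, payload 1000100 (7 bits).
Concatenate: 1000100 = 0x44 (7 bits → U+0044).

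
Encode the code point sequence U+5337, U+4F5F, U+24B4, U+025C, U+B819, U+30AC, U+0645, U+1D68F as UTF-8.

U+5337: 3-byte form → E5 8C B7.
U+4F5F: 3-byte form → E4 BD 9F.
U+24B4: 3-byte form → E2 92 B4.
U+025C: 2-byte form → C9 9C.
U+B819: 3-byte form → EB A0 99.
U+30AC: 3-byte form → E3 82 AC.
U+0645: 2-byte form → D9 85.
U+1D68F: 4-byte form → F0 9D 9A 8F.
Concatenated (23 bytes): E5 8C B7 E4 BD 9F E2 92 B4 C9 9C EB A0 99 E3 82 AC D9 85 F0 9D 9A 8F.

E5 8C B7 E4 BD 9F E2 92 B4 C9 9C EB A0 99 E3 82 AC D9 85 F0 9D 9A 8F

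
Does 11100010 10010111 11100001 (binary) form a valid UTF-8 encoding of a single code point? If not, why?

Leading byte 0xE2 = 11100010 → 3-byte form.
Byte 3 is 0xE1 = 11100001, which is not 10xxxxxx — expected a continuation byte.

invalid (non-continuation byte where continuation expected)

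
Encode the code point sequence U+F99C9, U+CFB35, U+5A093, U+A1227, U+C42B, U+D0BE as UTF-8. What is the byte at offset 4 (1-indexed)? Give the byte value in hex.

0x89

1-indexed offset 4 is 0-indexed offset 3.
U+F99C9 → 4-byte form F3 B9 A7 89 at offsets 0–3.
Offset 3 falls in char 1's range; it's byte 4 of F3 B9 A7 89 = 0x89.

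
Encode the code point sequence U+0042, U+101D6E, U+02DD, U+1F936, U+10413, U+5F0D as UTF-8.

U+0042: 1-byte form → 42.
U+101D6E: 4-byte form → F4 81 B5 AE.
U+02DD: 2-byte form → CB 9D.
U+1F936: 4-byte form → F0 9F A4 B6.
U+10413: 4-byte form → F0 90 90 93.
U+5F0D: 3-byte form → E5 BC 8D.
Concatenated (18 bytes): 42 F4 81 B5 AE CB 9D F0 9F A4 B6 F0 90 90 93 E5 BC 8D.

42 F4 81 B5 AE CB 9D F0 9F A4 B6 F0 90 90 93 E5 BC 8D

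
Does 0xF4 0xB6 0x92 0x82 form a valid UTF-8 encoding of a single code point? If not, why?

Leading byte 0xF4 = 11110100 → 4-byte form.
Payload = 0x136482, which exceeds U+10FFFF, the maximum Unicode code point. (Leading bytes F5–FF, or F4 followed by ≥ 0x90, are invalid.)

invalid (encodes a value above U+10FFFF)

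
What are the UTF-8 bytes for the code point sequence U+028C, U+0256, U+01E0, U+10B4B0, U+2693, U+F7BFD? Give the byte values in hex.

CA 8C C9 96 C7 A0 F4 8B 92 B0 E2 9A 93 F3 B7 AF BD

U+028C: 2-byte form → CA 8C.
U+0256: 2-byte form → C9 96.
U+01E0: 2-byte form → C7 A0.
U+10B4B0: 4-byte form → F4 8B 92 B0.
U+2693: 3-byte form → E2 9A 93.
U+F7BFD: 4-byte form → F3 B7 AF BD.
Concatenated (17 bytes): CA 8C C9 96 C7 A0 F4 8B 92 B0 E2 9A 93 F3 B7 AF BD.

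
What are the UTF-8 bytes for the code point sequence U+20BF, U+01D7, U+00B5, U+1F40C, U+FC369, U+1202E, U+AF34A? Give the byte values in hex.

E2 82 BF C7 97 C2 B5 F0 9F 90 8C F3 BC 8D A9 F0 92 80 AE F2 AF 8D 8A

U+20BF: 3-byte form → E2 82 BF.
U+01D7: 2-byte form → C7 97.
U+00B5: 2-byte form → C2 B5.
U+1F40C: 4-byte form → F0 9F 90 8C.
U+FC369: 4-byte form → F3 BC 8D A9.
U+1202E: 4-byte form → F0 92 80 AE.
U+AF34A: 4-byte form → F2 AF 8D 8A.
Concatenated (23 bytes): E2 82 BF C7 97 C2 B5 F0 9F 90 8C F3 BC 8D A9 F0 92 80 AE F2 AF 8D 8A.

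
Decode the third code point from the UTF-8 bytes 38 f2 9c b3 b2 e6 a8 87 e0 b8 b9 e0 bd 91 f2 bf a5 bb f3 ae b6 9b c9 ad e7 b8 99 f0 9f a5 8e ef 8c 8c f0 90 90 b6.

Offset 0: leading byte 0x38 = 00111000 → 1-byte char #1 = 38.
Offset 1: leading byte 0xF2 = 11110010 → 4-byte char #2 = F2 9C B3 B2.
Offset 5: leading byte 0xE6 = 11100110 → 3-byte char #3 = E6 A8 87.
Leading byte 0xE6 = 11100110 matches 1110xxxx → 3-byte sequence.
Byte 1: 0xE6 = 11100110, payload 0110 (4 bits).
Byte 2: 0xA8 = 10101000 (10xxxxxx ✓), payload 101000.
Byte 3: 0x87 = 10000111 (10xxxxxx ✓), payload 000111.
Concatenate: 0110101000000111 = 0x6A07 (16 bits → U+6A07).

U+6A07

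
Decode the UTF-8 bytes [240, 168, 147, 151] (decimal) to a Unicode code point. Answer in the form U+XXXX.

Leading byte 0xF0 = 11110000 matches 11110xxx → 4-byte sequence.
Byte 1: 0xF0 = 11110000, payload 000 (3 bits).
Byte 2: 0xA8 = 10101000 (10xxxxxx ✓), payload 101000.
Byte 3: 0x93 = 10010011 (10xxxxxx ✓), payload 010011.
Byte 4: 0x97 = 10010111 (10xxxxxx ✓), payload 010111.
Concatenate: 000101000010011010111 = 0x284D7 (21 bits → U+284D7).

U+284D7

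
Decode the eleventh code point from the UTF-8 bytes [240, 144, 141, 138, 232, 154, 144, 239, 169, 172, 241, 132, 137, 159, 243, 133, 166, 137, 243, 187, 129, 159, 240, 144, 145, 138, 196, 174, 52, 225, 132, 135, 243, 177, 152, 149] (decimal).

U+F1615

Offset 0: leading byte 0xF0 = 11110000 → 4-byte char #1 = F0 90 8D 8A.
Offset 4: leading byte 0xE8 = 11101000 → 3-byte char #2 = E8 9A 90.
Offset 7: leading byte 0xEF = 11101111 → 3-byte char #3 = EF A9 AC.
Offset 10: leading byte 0xF1 = 11110001 → 4-byte char #4 = F1 84 89 9F.
Offset 14: leading byte 0xF3 = 11110011 → 4-byte char #5 = F3 85 A6 89.
Offset 18: leading byte 0xF3 = 11110011 → 4-byte char #6 = F3 BB 81 9F.
Offset 22: leading byte 0xF0 = 11110000 → 4-byte char #7 = F0 90 91 8A.
Offset 26: leading byte 0xC4 = 11000100 → 2-byte char #8 = C4 AE.
Offset 28: leading byte 0x34 = 00110100 → 1-byte char #9 = 34.
Offset 29: leading byte 0xE1 = 11100001 → 3-byte char #10 = E1 84 87.
Offset 32: leading byte 0xF3 = 11110011 → 4-byte char #11 = F3 B1 98 95.
Leading byte 0xF3 = 11110011 matches 11110xxx → 4-byte sequence.
Byte 1: 0xF3 = 11110011, payload 011 (3 bits).
Byte 2: 0xB1 = 10110001 (10xxxxxx ✓), payload 110001.
Byte 3: 0x98 = 10011000 (10xxxxxx ✓), payload 011000.
Byte 4: 0x95 = 10010101 (10xxxxxx ✓), payload 010101.
Concatenate: 011110001011000010101 = 0xF1615 (21 bits → U+F1615).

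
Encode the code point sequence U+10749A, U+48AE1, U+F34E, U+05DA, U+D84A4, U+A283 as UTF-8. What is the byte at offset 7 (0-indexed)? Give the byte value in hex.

0xA1

U+10749A → 4-byte form F4 87 92 9A at offsets 0–3.
U+48AE1 → 4-byte form F1 88 AB A1 at offsets 4–7.
Offset 7 falls in char 2's range; it's byte 4 of F1 88 AB A1 = 0xA1.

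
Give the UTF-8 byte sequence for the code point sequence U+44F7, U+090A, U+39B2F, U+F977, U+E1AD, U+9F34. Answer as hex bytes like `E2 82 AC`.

U+44F7: 3-byte form → E4 93 B7.
U+090A: 3-byte form → E0 A4 8A.
U+39B2F: 4-byte form → F0 B9 AC AF.
U+F977: 3-byte form → EF A5 B7.
U+E1AD: 3-byte form → EE 86 AD.
U+9F34: 3-byte form → E9 BC B4.
Concatenated (19 bytes): E4 93 B7 E0 A4 8A F0 B9 AC AF EF A5 B7 EE 86 AD E9 BC B4.

E4 93 B7 E0 A4 8A F0 B9 AC AF EF A5 B7 EE 86 AD E9 BC B4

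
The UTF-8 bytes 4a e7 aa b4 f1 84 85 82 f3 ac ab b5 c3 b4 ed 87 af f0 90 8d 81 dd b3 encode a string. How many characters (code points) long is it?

Byte at offset 0: 0x4A = 01001010 → 1-byte char (#1). Advance 1.
Byte at offset 1: 0xE7 = 11100111 → 3-byte char (#2). Advance 3.
Byte at offset 4: 0xF1 = 11110001 → 4-byte char (#3). Advance 4.
Byte at offset 8: 0xF3 = 11110011 → 4-byte char (#4). Advance 4.
Byte at offset 12: 0xC3 = 11000011 → 2-byte char (#5). Advance 2.
Byte at offset 14: 0xED = 11101101 → 3-byte char (#6). Advance 3.
Byte at offset 17: 0xF0 = 11110000 → 4-byte char (#7). Advance 4.
Byte at offset 21: 0xDD = 11011101 → 2-byte char (#8). Advance 2.
Reached end at offset 23 after 8 code points.

8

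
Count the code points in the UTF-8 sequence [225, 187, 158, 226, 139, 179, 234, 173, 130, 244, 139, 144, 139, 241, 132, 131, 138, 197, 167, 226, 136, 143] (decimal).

Byte at offset 0: 0xE1 = 11100001 → 3-byte char (#1). Advance 3.
Byte at offset 3: 0xE2 = 11100010 → 3-byte char (#2). Advance 3.
Byte at offset 6: 0xEA = 11101010 → 3-byte char (#3). Advance 3.
Byte at offset 9: 0xF4 = 11110100 → 4-byte char (#4). Advance 4.
Byte at offset 13: 0xF1 = 11110001 → 4-byte char (#5). Advance 4.
Byte at offset 17: 0xC5 = 11000101 → 2-byte char (#6). Advance 2.
Byte at offset 19: 0xE2 = 11100010 → 3-byte char (#7). Advance 3.
Reached end at offset 22 after 7 code points.

7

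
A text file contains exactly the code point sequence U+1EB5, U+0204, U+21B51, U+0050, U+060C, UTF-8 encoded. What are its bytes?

E1 BA B5 C8 84 F0 A1 AD 91 50 D8 8C

U+1EB5: 3-byte form → E1 BA B5.
U+0204: 2-byte form → C8 84.
U+21B51: 4-byte form → F0 A1 AD 91.
U+0050: 1-byte form → 50.
U+060C: 2-byte form → D8 8C.
Concatenated (12 bytes): E1 BA B5 C8 84 F0 A1 AD 91 50 D8 8C.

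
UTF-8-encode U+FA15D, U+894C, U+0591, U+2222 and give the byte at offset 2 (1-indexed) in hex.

1-indexed offset 2 is 0-indexed offset 1.
U+FA15D → 4-byte form F3 BA 85 9D at offsets 0–3.
Offset 1 falls in char 1's range; it's byte 2 of F3 BA 85 9D = 0xBA.

0xBA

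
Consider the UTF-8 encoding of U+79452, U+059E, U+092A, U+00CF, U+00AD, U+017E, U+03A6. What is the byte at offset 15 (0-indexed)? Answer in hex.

0xCE

U+79452 → 4-byte form F1 B9 91 92 at offsets 0–3.
U+059E → 2-byte form D6 9E at offsets 4–5.
U+092A → 3-byte form E0 A4 AA at offsets 6–8.
U+00CF → 2-byte form C3 8F at offsets 9–10.
U+00AD → 2-byte form C2 AD at offsets 11–12.
U+017E → 2-byte form C5 BE at offsets 13–14.
U+03A6 → 2-byte form CE A6 at offsets 15–16.
Offset 15 falls in char 7's range; it's byte 1 of CE A6 = 0xCE.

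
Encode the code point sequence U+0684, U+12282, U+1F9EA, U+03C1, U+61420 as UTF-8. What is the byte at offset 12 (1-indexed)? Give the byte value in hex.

0x81

1-indexed offset 12 is 0-indexed offset 11.
U+0684 → 2-byte form DA 84 at offsets 0–1.
U+12282 → 4-byte form F0 92 8A 82 at offsets 2–5.
U+1F9EA → 4-byte form F0 9F A7 AA at offsets 6–9.
U+03C1 → 2-byte form CF 81 at offsets 10–11.
Offset 11 falls in char 4's range; it's byte 2 of CF 81 = 0x81.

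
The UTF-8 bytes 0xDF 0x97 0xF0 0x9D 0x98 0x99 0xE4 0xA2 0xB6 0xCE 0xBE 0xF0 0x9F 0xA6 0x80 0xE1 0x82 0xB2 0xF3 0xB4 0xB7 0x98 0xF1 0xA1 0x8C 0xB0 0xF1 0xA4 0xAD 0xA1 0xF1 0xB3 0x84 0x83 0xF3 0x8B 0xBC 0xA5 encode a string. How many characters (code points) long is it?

Byte at offset 0: 0xDF = 11011111 → 2-byte char (#1). Advance 2.
Byte at offset 2: 0xF0 = 11110000 → 4-byte char (#2). Advance 4.
Byte at offset 6: 0xE4 = 11100100 → 3-byte char (#3). Advance 3.
Byte at offset 9: 0xCE = 11001110 → 2-byte char (#4). Advance 2.
Byte at offset 11: 0xF0 = 11110000 → 4-byte char (#5). Advance 4.
Byte at offset 15: 0xE1 = 11100001 → 3-byte char (#6). Advance 3.
Byte at offset 18: 0xF3 = 11110011 → 4-byte char (#7). Advance 4.
Byte at offset 22: 0xF1 = 11110001 → 4-byte char (#8). Advance 4.
Byte at offset 26: 0xF1 = 11110001 → 4-byte char (#9). Advance 4.
Byte at offset 30: 0xF1 = 11110001 → 4-byte char (#10). Advance 4.
Byte at offset 34: 0xF3 = 11110011 → 4-byte char (#11). Advance 4.
Reached end at offset 38 after 11 code points.

11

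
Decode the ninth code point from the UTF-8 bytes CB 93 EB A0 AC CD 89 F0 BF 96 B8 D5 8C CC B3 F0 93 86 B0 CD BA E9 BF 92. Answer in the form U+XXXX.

U+9FD2

Offset 0: leading byte 0xCB = 11001011 → 2-byte char #1 = CB 93.
Offset 2: leading byte 0xEB = 11101011 → 3-byte char #2 = EB A0 AC.
Offset 5: leading byte 0xCD = 11001101 → 2-byte char #3 = CD 89.
Offset 7: leading byte 0xF0 = 11110000 → 4-byte char #4 = F0 BF 96 B8.
Offset 11: leading byte 0xD5 = 11010101 → 2-byte char #5 = D5 8C.
Offset 13: leading byte 0xCC = 11001100 → 2-byte char #6 = CC B3.
Offset 15: leading byte 0xF0 = 11110000 → 4-byte char #7 = F0 93 86 B0.
Offset 19: leading byte 0xCD = 11001101 → 2-byte char #8 = CD BA.
Offset 21: leading byte 0xE9 = 11101001 → 3-byte char #9 = E9 BF 92.
Leading byte 0xE9 = 11101001 matches 1110xxxx → 3-byte sequence.
Byte 1: 0xE9 = 11101001, payload 1001 (4 bits).
Byte 2: 0xBF = 10111111 (10xxxxxx ✓), payload 111111.
Byte 3: 0x92 = 10010010 (10xxxxxx ✓), payload 010010.
Concatenate: 1001111111010010 = 0x9FD2 (16 bits → U+9FD2).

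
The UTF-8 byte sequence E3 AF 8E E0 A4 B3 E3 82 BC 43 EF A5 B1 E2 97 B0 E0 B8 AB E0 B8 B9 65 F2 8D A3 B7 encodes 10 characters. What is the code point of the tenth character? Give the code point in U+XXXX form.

Offset 0: leading byte 0xE3 = 11100011 → 3-byte char #1 = E3 AF 8E.
Offset 3: leading byte 0xE0 = 11100000 → 3-byte char #2 = E0 A4 B3.
Offset 6: leading byte 0xE3 = 11100011 → 3-byte char #3 = E3 82 BC.
Offset 9: leading byte 0x43 = 01000011 → 1-byte char #4 = 43.
Offset 10: leading byte 0xEF = 11101111 → 3-byte char #5 = EF A5 B1.
Offset 13: leading byte 0xE2 = 11100010 → 3-byte char #6 = E2 97 B0.
Offset 16: leading byte 0xE0 = 11100000 → 3-byte char #7 = E0 B8 AB.
Offset 19: leading byte 0xE0 = 11100000 → 3-byte char #8 = E0 B8 B9.
Offset 22: leading byte 0x65 = 01100101 → 1-byte char #9 = 65.
Offset 23: leading byte 0xF2 = 11110010 → 4-byte char #10 = F2 8D A3 B7.
Leading byte 0xF2 = 11110010 matches 11110xxx → 4-byte sequence.
Byte 1: 0xF2 = 11110010, payload 010 (3 bits).
Byte 2: 0x8D = 10001101 (10xxxxxx ✓), payload 001101.
Byte 3: 0xA3 = 10100011 (10xxxxxx ✓), payload 100011.
Byte 4: 0xB7 = 10110111 (10xxxxxx ✓), payload 110111.
Concatenate: 010001101100011110111 = 0x8D8F7 (21 bits → U+8D8F7).

U+8D8F7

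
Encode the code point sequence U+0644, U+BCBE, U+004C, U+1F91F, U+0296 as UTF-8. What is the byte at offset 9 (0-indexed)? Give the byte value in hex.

U+0644 → 2-byte form D9 84 at offsets 0–1.
U+BCBE → 3-byte form EB B2 BE at offsets 2–4.
U+004C → 1-byte form 4C at offsets 5–5.
U+1F91F → 4-byte form F0 9F A4 9F at offsets 6–9.
Offset 9 falls in char 4's range; it's byte 4 of F0 9F A4 9F = 0x9F.

0x9F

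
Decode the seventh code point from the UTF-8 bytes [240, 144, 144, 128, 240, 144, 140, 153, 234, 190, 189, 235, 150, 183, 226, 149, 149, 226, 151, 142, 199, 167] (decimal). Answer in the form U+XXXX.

Offset 0: leading byte 0xF0 = 11110000 → 4-byte char #1 = F0 90 90 80.
Offset 4: leading byte 0xF0 = 11110000 → 4-byte char #2 = F0 90 8C 99.
Offset 8: leading byte 0xEA = 11101010 → 3-byte char #3 = EA BE BD.
Offset 11: leading byte 0xEB = 11101011 → 3-byte char #4 = EB 96 B7.
Offset 14: leading byte 0xE2 = 11100010 → 3-byte char #5 = E2 95 95.
Offset 17: leading byte 0xE2 = 11100010 → 3-byte char #6 = E2 97 8E.
Offset 20: leading byte 0xC7 = 11000111 → 2-byte char #7 = C7 A7.
Leading byte 0xC7 = 11000111 matches 110xxxxx → 2-byte sequence.
Byte 1: 0xC7 = 11000111, payload 00111 (5 bits).
Byte 2: 0xA7 = 10100111 (10xxxxxx ✓), payload 100111.
Concatenate: 00111100111 = 0x1E7 (11 bits → U+01E7).

U+01E7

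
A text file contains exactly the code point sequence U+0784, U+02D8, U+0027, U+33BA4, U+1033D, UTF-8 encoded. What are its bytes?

DE 84 CB 98 27 F0 B3 AE A4 F0 90 8C BD

U+0784: 2-byte form → DE 84.
U+02D8: 2-byte form → CB 98.
U+0027: 1-byte form → 27.
U+33BA4: 4-byte form → F0 B3 AE A4.
U+1033D: 4-byte form → F0 90 8C BD.
Concatenated (13 bytes): DE 84 CB 98 27 F0 B3 AE A4 F0 90 8C BD.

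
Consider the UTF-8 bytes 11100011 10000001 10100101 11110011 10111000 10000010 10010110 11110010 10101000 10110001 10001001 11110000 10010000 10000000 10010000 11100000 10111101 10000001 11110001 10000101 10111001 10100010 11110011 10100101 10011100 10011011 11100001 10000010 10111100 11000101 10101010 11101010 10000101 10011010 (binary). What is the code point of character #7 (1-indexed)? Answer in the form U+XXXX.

Offset 0: leading byte 0xE3 = 11100011 → 3-byte char #1 = E3 81 A5.
Offset 3: leading byte 0xF3 = 11110011 → 4-byte char #2 = F3 B8 82 96.
Offset 7: leading byte 0xF2 = 11110010 → 4-byte char #3 = F2 A8 B1 89.
Offset 11: leading byte 0xF0 = 11110000 → 4-byte char #4 = F0 90 80 90.
Offset 15: leading byte 0xE0 = 11100000 → 3-byte char #5 = E0 BD 81.
Offset 18: leading byte 0xF1 = 11110001 → 4-byte char #6 = F1 85 B9 A2.
Offset 22: leading byte 0xF3 = 11110011 → 4-byte char #7 = F3 A5 9C 9B.
Leading byte 0xF3 = 11110011 matches 11110xxx → 4-byte sequence.
Byte 1: 0xF3 = 11110011, payload 011 (3 bits).
Byte 2: 0xA5 = 10100101 (10xxxxxx ✓), payload 100101.
Byte 3: 0x9C = 10011100 (10xxxxxx ✓), payload 011100.
Byte 4: 0x9B = 10011011 (10xxxxxx ✓), payload 011011.
Concatenate: 011100101011100011011 = 0xE571B (21 bits → U+E571B).

U+E571B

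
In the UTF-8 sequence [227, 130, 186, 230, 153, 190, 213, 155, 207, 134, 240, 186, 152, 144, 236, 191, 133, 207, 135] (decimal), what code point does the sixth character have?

Offset 0: leading byte 0xE3 = 11100011 → 3-byte char #1 = E3 82 BA.
Offset 3: leading byte 0xE6 = 11100110 → 3-byte char #2 = E6 99 BE.
Offset 6: leading byte 0xD5 = 11010101 → 2-byte char #3 = D5 9B.
Offset 8: leading byte 0xCF = 11001111 → 2-byte char #4 = CF 86.
Offset 10: leading byte 0xF0 = 11110000 → 4-byte char #5 = F0 BA 98 90.
Offset 14: leading byte 0xEC = 11101100 → 3-byte char #6 = EC BF 85.
Leading byte 0xEC = 11101100 matches 1110xxxx → 3-byte sequence.
Byte 1: 0xEC = 11101100, payload 1100 (4 bits).
Byte 2: 0xBF = 10111111 (10xxxxxx ✓), payload 111111.
Byte 3: 0x85 = 10000101 (10xxxxxx ✓), payload 000101.
Concatenate: 1100111111000101 = 0xCFC5 (16 bits → U+CFC5).

U+CFC5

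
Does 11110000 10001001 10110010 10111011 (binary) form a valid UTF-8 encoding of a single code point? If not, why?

invalid (overlong encoding)

Leading byte 0xF0 = 11110000 → 4-byte form.
Continuation bytes all match 10xxxxxx. Payload decodes to 0x9CBB.
But 0x9CBB < 0x10000, the minimum for a 4-byte sequence — this is an overlong encoding.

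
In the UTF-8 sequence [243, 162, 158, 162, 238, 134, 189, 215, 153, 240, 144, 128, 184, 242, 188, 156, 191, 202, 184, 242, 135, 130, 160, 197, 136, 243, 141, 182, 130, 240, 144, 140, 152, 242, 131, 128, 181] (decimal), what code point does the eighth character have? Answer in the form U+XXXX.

Offset 0: leading byte 0xF3 = 11110011 → 4-byte char #1 = F3 A2 9E A2.
Offset 4: leading byte 0xEE = 11101110 → 3-byte char #2 = EE 86 BD.
Offset 7: leading byte 0xD7 = 11010111 → 2-byte char #3 = D7 99.
Offset 9: leading byte 0xF0 = 11110000 → 4-byte char #4 = F0 90 80 B8.
Offset 13: leading byte 0xF2 = 11110010 → 4-byte char #5 = F2 BC 9C BF.
Offset 17: leading byte 0xCA = 11001010 → 2-byte char #6 = CA B8.
Offset 19: leading byte 0xF2 = 11110010 → 4-byte char #7 = F2 87 82 A0.
Offset 23: leading byte 0xC5 = 11000101 → 2-byte char #8 = C5 88.
Leading byte 0xC5 = 11000101 matches 110xxxxx → 2-byte sequence.
Byte 1: 0xC5 = 11000101, payload 00101 (5 bits).
Byte 2: 0x88 = 10001000 (10xxxxxx ✓), payload 001000.
Concatenate: 00101001000 = 0x148 (11 bits → U+0148).

U+0148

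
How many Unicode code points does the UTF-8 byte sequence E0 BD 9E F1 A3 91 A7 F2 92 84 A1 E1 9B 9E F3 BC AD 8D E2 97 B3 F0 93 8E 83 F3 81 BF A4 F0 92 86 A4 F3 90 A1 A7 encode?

10

Byte at offset 0: 0xE0 = 11100000 → 3-byte char (#1). Advance 3.
Byte at offset 3: 0xF1 = 11110001 → 4-byte char (#2). Advance 4.
Byte at offset 7: 0xF2 = 11110010 → 4-byte char (#3). Advance 4.
Byte at offset 11: 0xE1 = 11100001 → 3-byte char (#4). Advance 3.
Byte at offset 14: 0xF3 = 11110011 → 4-byte char (#5). Advance 4.
Byte at offset 18: 0xE2 = 11100010 → 3-byte char (#6). Advance 3.
Byte at offset 21: 0xF0 = 11110000 → 4-byte char (#7). Advance 4.
Byte at offset 25: 0xF3 = 11110011 → 4-byte char (#8). Advance 4.
Byte at offset 29: 0xF0 = 11110000 → 4-byte char (#9). Advance 4.
Byte at offset 33: 0xF3 = 11110011 → 4-byte char (#10). Advance 4.
Reached end at offset 37 after 10 code points.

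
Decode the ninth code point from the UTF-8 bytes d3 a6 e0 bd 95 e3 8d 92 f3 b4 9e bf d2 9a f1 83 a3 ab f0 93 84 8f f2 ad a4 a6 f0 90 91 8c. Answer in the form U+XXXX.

U+1044C

Offset 0: leading byte 0xD3 = 11010011 → 2-byte char #1 = D3 A6.
Offset 2: leading byte 0xE0 = 11100000 → 3-byte char #2 = E0 BD 95.
Offset 5: leading byte 0xE3 = 11100011 → 3-byte char #3 = E3 8D 92.
Offset 8: leading byte 0xF3 = 11110011 → 4-byte char #4 = F3 B4 9E BF.
Offset 12: leading byte 0xD2 = 11010010 → 2-byte char #5 = D2 9A.
Offset 14: leading byte 0xF1 = 11110001 → 4-byte char #6 = F1 83 A3 AB.
Offset 18: leading byte 0xF0 = 11110000 → 4-byte char #7 = F0 93 84 8F.
Offset 22: leading byte 0xF2 = 11110010 → 4-byte char #8 = F2 AD A4 A6.
Offset 26: leading byte 0xF0 = 11110000 → 4-byte char #9 = F0 90 91 8C.
Leading byte 0xF0 = 11110000 matches 11110xxx → 4-byte sequence.
Byte 1: 0xF0 = 11110000, payload 000 (3 bits).
Byte 2: 0x90 = 10010000 (10xxxxxx ✓), payload 010000.
Byte 3: 0x91 = 10010001 (10xxxxxx ✓), payload 010001.
Byte 4: 0x8C = 10001100 (10xxxxxx ✓), payload 001100.
Concatenate: 000010000010001001100 = 0x1044C (21 bits → U+1044C).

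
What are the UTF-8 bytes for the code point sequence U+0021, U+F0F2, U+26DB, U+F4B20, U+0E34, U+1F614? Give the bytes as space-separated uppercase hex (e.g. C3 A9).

U+0021: 1-byte form → 21.
U+F0F2: 3-byte form → EF 83 B2.
U+26DB: 3-byte form → E2 9B 9B.
U+F4B20: 4-byte form → F3 B4 AC A0.
U+0E34: 3-byte form → E0 B8 B4.
U+1F614: 4-byte form → F0 9F 98 94.
Concatenated (18 bytes): 21 EF 83 B2 E2 9B 9B F3 B4 AC A0 E0 B8 B4 F0 9F 98 94.

21 EF 83 B2 E2 9B 9B F3 B4 AC A0 E0 B8 B4 F0 9F 98 94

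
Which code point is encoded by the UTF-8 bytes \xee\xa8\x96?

Leading byte 0xEE = 11101110 matches 1110xxxx → 3-byte sequence.
Byte 1: 0xEE = 11101110, payload 1110 (4 bits).
Byte 2: 0xA8 = 10101000 (10xxxxxx ✓), payload 101000.
Byte 3: 0x96 = 10010110 (10xxxxxx ✓), payload 010110.
Concatenate: 1110101000010110 = 0xEA16 (16 bits → U+EA16).

U+EA16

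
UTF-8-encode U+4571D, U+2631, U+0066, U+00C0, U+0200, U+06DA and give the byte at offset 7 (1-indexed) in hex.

1-indexed offset 7 is 0-indexed offset 6.
U+4571D → 4-byte form F1 85 9C 9D at offsets 0–3.
U+2631 → 3-byte form E2 98 B1 at offsets 4–6.
Offset 6 falls in char 2's range; it's byte 3 of E2 98 B1 = 0xB1.

0xB1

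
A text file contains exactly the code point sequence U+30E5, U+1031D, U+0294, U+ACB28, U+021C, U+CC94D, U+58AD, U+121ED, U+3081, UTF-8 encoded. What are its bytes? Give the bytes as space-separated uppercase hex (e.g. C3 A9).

E3 83 A5 F0 90 8C 9D CA 94 F2 AC AC A8 C8 9C F3 8C A5 8D E5 A2 AD F0 92 87 AD E3 82 81

U+30E5: 3-byte form → E3 83 A5.
U+1031D: 4-byte form → F0 90 8C 9D.
U+0294: 2-byte form → CA 94.
U+ACB28: 4-byte form → F2 AC AC A8.
U+021C: 2-byte form → C8 9C.
U+CC94D: 4-byte form → F3 8C A5 8D.
U+58AD: 3-byte form → E5 A2 AD.
U+121ED: 4-byte form → F0 92 87 AD.
U+3081: 3-byte form → E3 82 81.
Concatenated (29 bytes): E3 83 A5 F0 90 8C 9D CA 94 F2 AC AC A8 C8 9C F3 8C A5 8D E5 A2 AD F0 92 87 AD E3 82 81.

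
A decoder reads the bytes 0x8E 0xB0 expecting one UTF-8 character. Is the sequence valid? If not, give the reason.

Byte 0x8E = 10001110 has the form 10xxxxxx — a continuation byte — but there is no preceding leading byte.

invalid (continuation byte with no leading byte)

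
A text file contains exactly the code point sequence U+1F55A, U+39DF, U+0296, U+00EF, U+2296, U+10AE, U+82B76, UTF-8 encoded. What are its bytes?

U+1F55A: 4-byte form → F0 9F 95 9A.
U+39DF: 3-byte form → E3 A7 9F.
U+0296: 2-byte form → CA 96.
U+00EF: 2-byte form → C3 AF.
U+2296: 3-byte form → E2 8A 96.
U+10AE: 3-byte form → E1 82 AE.
U+82B76: 4-byte form → F2 82 AD B6.
Concatenated (21 bytes): F0 9F 95 9A E3 A7 9F CA 96 C3 AF E2 8A 96 E1 82 AE F2 82 AD B6.

F0 9F 95 9A E3 A7 9F CA 96 C3 AF E2 8A 96 E1 82 AE F2 82 AD B6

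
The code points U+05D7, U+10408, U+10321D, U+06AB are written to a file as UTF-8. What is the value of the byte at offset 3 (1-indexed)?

1-indexed offset 3 is 0-indexed offset 2.
U+05D7 → 2-byte form D7 97 at offsets 0–1.
U+10408 → 4-byte form F0 90 90 88 at offsets 2–5.
Offset 2 falls in char 2's range; it's byte 1 of F0 90 90 88 = 0xF0.

0xF0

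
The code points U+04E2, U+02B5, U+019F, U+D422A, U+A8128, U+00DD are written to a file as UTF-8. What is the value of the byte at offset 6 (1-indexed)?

0x9F

1-indexed offset 6 is 0-indexed offset 5.
U+04E2 → 2-byte form D3 A2 at offsets 0–1.
U+02B5 → 2-byte form CA B5 at offsets 2–3.
U+019F → 2-byte form C6 9F at offsets 4–5.
Offset 5 falls in char 3's range; it's byte 2 of C6 9F = 0x9F.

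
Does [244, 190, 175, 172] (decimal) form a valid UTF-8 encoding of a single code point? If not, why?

invalid (encodes a value above U+10FFFF)

Leading byte 0xF4 = 11110100 → 4-byte form.
Payload = 0x13EBEC, which exceeds U+10FFFF, the maximum Unicode code point. (Leading bytes F5–FF, or F4 followed by ≥ 0x90, are invalid.)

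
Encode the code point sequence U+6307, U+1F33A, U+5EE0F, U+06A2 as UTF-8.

E6 8C 87 F0 9F 8C BA F1 9E B8 8F DA A2

U+6307: 3-byte form → E6 8C 87.
U+1F33A: 4-byte form → F0 9F 8C BA.
U+5EE0F: 4-byte form → F1 9E B8 8F.
U+06A2: 2-byte form → DA A2.
Concatenated (13 bytes): E6 8C 87 F0 9F 8C BA F1 9E B8 8F DA A2.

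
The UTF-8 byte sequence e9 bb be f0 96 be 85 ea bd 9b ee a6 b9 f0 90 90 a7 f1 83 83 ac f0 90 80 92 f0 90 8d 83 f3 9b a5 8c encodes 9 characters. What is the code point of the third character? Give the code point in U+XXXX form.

U+AF5B

Offset 0: leading byte 0xE9 = 11101001 → 3-byte char #1 = E9 BB BE.
Offset 3: leading byte 0xF0 = 11110000 → 4-byte char #2 = F0 96 BE 85.
Offset 7: leading byte 0xEA = 11101010 → 3-byte char #3 = EA BD 9B.
Leading byte 0xEA = 11101010 matches 1110xxxx → 3-byte sequence.
Byte 1: 0xEA = 11101010, payload 1010 (4 bits).
Byte 2: 0xBD = 10111101 (10xxxxxx ✓), payload 111101.
Byte 3: 0x9B = 10011011 (10xxxxxx ✓), payload 011011.
Concatenate: 1010111101011011 = 0xAF5B (16 bits → U+AF5B).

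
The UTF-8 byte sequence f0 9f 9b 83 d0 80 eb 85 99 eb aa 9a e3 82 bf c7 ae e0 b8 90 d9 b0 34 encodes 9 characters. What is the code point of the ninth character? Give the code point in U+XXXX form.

U+0034

Offset 0: leading byte 0xF0 = 11110000 → 4-byte char #1 = F0 9F 9B 83.
Offset 4: leading byte 0xD0 = 11010000 → 2-byte char #2 = D0 80.
Offset 6: leading byte 0xEB = 11101011 → 3-byte char #3 = EB 85 99.
Offset 9: leading byte 0xEB = 11101011 → 3-byte char #4 = EB AA 9A.
Offset 12: leading byte 0xE3 = 11100011 → 3-byte char #5 = E3 82 BF.
Offset 15: leading byte 0xC7 = 11000111 → 2-byte char #6 = C7 AE.
Offset 17: leading byte 0xE0 = 11100000 → 3-byte char #7 = E0 B8 90.
Offset 20: leading byte 0xD9 = 11011001 → 2-byte char #8 = D9 B0.
Offset 22: leading byte 0x34 = 00110100 → 1-byte char #9 = 34.
Leading byte 0x34 = 00110100 matches 0xxxxxxx → 1-byte sequence.
Byte 1: 0x34 = 00110100, payload 0110100 (7 bits).
Concatenate: 0110100 = 0x34 (7 bits → U+0034).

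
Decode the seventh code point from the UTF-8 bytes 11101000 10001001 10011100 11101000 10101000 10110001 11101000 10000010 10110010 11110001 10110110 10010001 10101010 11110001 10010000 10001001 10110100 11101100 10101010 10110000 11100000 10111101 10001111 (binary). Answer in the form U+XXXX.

Offset 0: leading byte 0xE8 = 11101000 → 3-byte char #1 = E8 89 9C.
Offset 3: leading byte 0xE8 = 11101000 → 3-byte char #2 = E8 A8 B1.
Offset 6: leading byte 0xE8 = 11101000 → 3-byte char #3 = E8 82 B2.
Offset 9: leading byte 0xF1 = 11110001 → 4-byte char #4 = F1 B6 91 AA.
Offset 13: leading byte 0xF1 = 11110001 → 4-byte char #5 = F1 90 89 B4.
Offset 17: leading byte 0xEC = 11101100 → 3-byte char #6 = EC AA B0.
Offset 20: leading byte 0xE0 = 11100000 → 3-byte char #7 = E0 BD 8F.
Leading byte 0xE0 = 11100000 matches 1110xxxx → 3-byte sequence.
Byte 1: 0xE0 = 11100000, payload 0000 (4 bits).
Byte 2: 0xBD = 10111101 (10xxxxxx ✓), payload 111101.
Byte 3: 0x8F = 10001111 (10xxxxxx ✓), payload 001111.
Concatenate: 0000111101001111 = 0xF4F (16 bits → U+0F4F).

U+0F4F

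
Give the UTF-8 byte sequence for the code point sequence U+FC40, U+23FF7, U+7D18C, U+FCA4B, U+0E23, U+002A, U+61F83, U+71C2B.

EF B1 80 F0 A3 BF B7 F1 BD 86 8C F3 BC A9 8B E0 B8 A3 2A F1 A1 BE 83 F1 B1 B0 AB

U+FC40: 3-byte form → EF B1 80.
U+23FF7: 4-byte form → F0 A3 BF B7.
U+7D18C: 4-byte form → F1 BD 86 8C.
U+FCA4B: 4-byte form → F3 BC A9 8B.
U+0E23: 3-byte form → E0 B8 A3.
U+002A: 1-byte form → 2A.
U+61F83: 4-byte form → F1 A1 BE 83.
U+71C2B: 4-byte form → F1 B1 B0 AB.
Concatenated (27 bytes): EF B1 80 F0 A3 BF B7 F1 BD 86 8C F3 BC A9 8B E0 B8 A3 2A F1 A1 BE 83 F1 B1 B0 AB.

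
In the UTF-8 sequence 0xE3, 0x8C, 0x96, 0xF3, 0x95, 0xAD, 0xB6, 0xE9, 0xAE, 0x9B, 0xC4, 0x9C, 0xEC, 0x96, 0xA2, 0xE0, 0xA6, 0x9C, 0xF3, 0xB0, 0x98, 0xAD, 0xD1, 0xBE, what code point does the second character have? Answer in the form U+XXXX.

U+D5B76

Offset 0: leading byte 0xE3 = 11100011 → 3-byte char #1 = E3 8C 96.
Offset 3: leading byte 0xF3 = 11110011 → 4-byte char #2 = F3 95 AD B6.
Leading byte 0xF3 = 11110011 matches 11110xxx → 4-byte sequence.
Byte 1: 0xF3 = 11110011, payload 011 (3 bits).
Byte 2: 0x95 = 10010101 (10xxxxxx ✓), payload 010101.
Byte 3: 0xAD = 10101101 (10xxxxxx ✓), payload 101101.
Byte 4: 0xB6 = 10110110 (10xxxxxx ✓), payload 110110.
Concatenate: 011010101101101110110 = 0xD5B76 (21 bits → U+D5B76).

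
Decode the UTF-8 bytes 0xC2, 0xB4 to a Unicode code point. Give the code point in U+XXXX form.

U+00B4

Leading byte 0xC2 = 11000010 matches 110xxxxx → 2-byte sequence.
Byte 1: 0xC2 = 11000010, payload 00010 (5 bits).
Byte 2: 0xB4 = 10110100 (10xxxxxx ✓), payload 110100.
Concatenate: 00010110100 = 0xB4 (11 bits → U+00B4).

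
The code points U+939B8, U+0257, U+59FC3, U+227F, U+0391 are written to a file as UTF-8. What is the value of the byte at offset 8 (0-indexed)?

U+939B8 → 4-byte form F2 93 A6 B8 at offsets 0–3.
U+0257 → 2-byte form C9 97 at offsets 4–5.
U+59FC3 → 4-byte form F1 99 BF 83 at offsets 6–9.
Offset 8 falls in char 3's range; it's byte 3 of F1 99 BF 83 = 0xBF.

0xBF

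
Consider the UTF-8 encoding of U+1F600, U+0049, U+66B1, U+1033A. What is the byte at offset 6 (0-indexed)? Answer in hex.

0x9A

U+1F600 → 4-byte form F0 9F 98 80 at offsets 0–3.
U+0049 → 1-byte form 49 at offsets 4–4.
U+66B1 → 3-byte form E6 9A B1 at offsets 5–7.
Offset 6 falls in char 3's range; it's byte 2 of E6 9A B1 = 0x9A.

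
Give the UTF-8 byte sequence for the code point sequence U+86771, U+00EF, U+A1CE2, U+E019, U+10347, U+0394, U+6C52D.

F2 86 9D B1 C3 AF F2 A1 B3 A2 EE 80 99 F0 90 8D 87 CE 94 F1 AC 94 AD

U+86771: 4-byte form → F2 86 9D B1.
U+00EF: 2-byte form → C3 AF.
U+A1CE2: 4-byte form → F2 A1 B3 A2.
U+E019: 3-byte form → EE 80 99.
U+10347: 4-byte form → F0 90 8D 87.
U+0394: 2-byte form → CE 94.
U+6C52D: 4-byte form → F1 AC 94 AD.
Concatenated (23 bytes): F2 86 9D B1 C3 AF F2 A1 B3 A2 EE 80 99 F0 90 8D 87 CE 94 F1 AC 94 AD.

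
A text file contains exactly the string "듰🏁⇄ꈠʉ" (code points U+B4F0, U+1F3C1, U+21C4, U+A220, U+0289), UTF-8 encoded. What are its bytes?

U+B4F0: 3-byte form → EB 93 B0.
U+1F3C1: 4-byte form → F0 9F 8F 81.
U+21C4: 3-byte form → E2 87 84.
U+A220: 3-byte form → EA 88 A0.
U+0289: 2-byte form → CA 89.
Concatenated (15 bytes): EB 93 B0 F0 9F 8F 81 E2 87 84 EA 88 A0 CA 89.

EB 93 B0 F0 9F 8F 81 E2 87 84 EA 88 A0 CA 89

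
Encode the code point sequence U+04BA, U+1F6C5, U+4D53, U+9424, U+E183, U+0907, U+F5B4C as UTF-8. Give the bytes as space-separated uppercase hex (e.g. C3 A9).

D2 BA F0 9F 9B 85 E4 B5 93 E9 90 A4 EE 86 83 E0 A4 87 F3 B5 AD 8C

U+04BA: 2-byte form → D2 BA.
U+1F6C5: 4-byte form → F0 9F 9B 85.
U+4D53: 3-byte form → E4 B5 93.
U+9424: 3-byte form → E9 90 A4.
U+E183: 3-byte form → EE 86 83.
U+0907: 3-byte form → E0 A4 87.
U+F5B4C: 4-byte form → F3 B5 AD 8C.
Concatenated (22 bytes): D2 BA F0 9F 9B 85 E4 B5 93 E9 90 A4 EE 86 83 E0 A4 87 F3 B5 AD 8C.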